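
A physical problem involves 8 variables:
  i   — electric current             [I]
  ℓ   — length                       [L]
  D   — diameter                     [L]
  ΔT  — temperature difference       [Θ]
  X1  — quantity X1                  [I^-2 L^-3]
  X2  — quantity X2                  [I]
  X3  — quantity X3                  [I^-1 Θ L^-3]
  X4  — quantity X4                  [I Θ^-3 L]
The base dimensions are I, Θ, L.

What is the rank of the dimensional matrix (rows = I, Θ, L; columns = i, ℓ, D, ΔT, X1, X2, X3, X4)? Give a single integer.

Dimensional matrix (I×Θ×L by i×ℓ×D×ΔT×X1×X2×X3×X4):
  I: [ 1  0  0  0 -2  1 -1  1]
  Θ: [ 0  0  0  1  0  0  1 -3]
  L: [ 0  1  1  0 -3  0 -3  1]
Echelon form has 3 nonzero rows (pivots: i,ℓ,ΔT)

3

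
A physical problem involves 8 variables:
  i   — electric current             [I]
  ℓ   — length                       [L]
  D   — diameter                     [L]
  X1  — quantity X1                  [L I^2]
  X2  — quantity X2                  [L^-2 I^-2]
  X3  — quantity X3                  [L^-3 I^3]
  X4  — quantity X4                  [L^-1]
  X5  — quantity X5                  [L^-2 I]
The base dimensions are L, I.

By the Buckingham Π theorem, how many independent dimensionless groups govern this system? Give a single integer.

Dimensional matrix (L×I by i×ℓ×D×X1×X2×X3×X4×X5):
  L: [ 0  1  1  1 -2 -3 -1 -2]
  I: [ 1  0  0  2 -2  3  0  1]
Row reduction gives pivot columns i,ℓ; rank = 2
Π count = n − r = 8 − 2 = 6

6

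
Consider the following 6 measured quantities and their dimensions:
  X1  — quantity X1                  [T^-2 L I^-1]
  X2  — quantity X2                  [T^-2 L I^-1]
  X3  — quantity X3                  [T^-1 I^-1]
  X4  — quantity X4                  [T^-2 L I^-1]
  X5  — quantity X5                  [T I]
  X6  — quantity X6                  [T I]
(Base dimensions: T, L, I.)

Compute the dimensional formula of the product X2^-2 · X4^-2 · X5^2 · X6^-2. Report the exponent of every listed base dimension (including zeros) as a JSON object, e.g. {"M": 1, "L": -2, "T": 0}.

{"T": 8, "L": -4, "I": 4}

Dimensional matrix (T×L×I by X1×X2×X3×X4×X5×X6):
  T: [-2 -2 -1 -2  1  1]
  L: [ 1  1  0  1  0  0]
  I: [-1 -1 -1 -1  1  1]
  [T]: (-2)·-2+(-2)·-2+(2)·1+(-2)·1 = 8
  [L]: (-2)·1+(-2)·1+(2)·0+(-2)·0 = -4
  [I]: (-2)·-1+(-2)·-1+(2)·1+(-2)·1 = 4
⇒ T^8 L^-4 I^4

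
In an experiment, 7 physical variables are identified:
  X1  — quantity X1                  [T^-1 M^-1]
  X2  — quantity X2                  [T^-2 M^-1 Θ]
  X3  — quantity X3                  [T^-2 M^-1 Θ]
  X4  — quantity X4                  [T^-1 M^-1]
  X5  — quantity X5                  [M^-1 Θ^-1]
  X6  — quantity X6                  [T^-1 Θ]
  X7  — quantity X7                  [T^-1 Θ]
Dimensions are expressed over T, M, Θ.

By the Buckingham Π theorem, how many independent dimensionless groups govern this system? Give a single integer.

5

Write exponents as rows T,M,Θ / cols X1,X2,X3,X4,X5,X6,X7:
  T: [-1 -2 -2 -1  0 -1 -1]
  M: [-1 -1 -1 -1 -1  0  0]
  Θ: [ 0  1  1  0 -1  1  1]
RREF → pivots at {X1,X2} ⇒ r = 2
7 vars − rank 2 = 5 Π groups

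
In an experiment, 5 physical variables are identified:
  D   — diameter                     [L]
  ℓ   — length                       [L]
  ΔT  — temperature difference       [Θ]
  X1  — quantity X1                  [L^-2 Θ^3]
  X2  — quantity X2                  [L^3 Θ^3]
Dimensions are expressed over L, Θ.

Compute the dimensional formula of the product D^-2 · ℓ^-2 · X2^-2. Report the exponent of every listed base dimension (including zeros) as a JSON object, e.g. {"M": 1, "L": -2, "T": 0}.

Exponent matrix [L,Θ] × [D,ℓ,ΔT,X1,X2]:
  L: [ 1  1  0 -2  3]
  Θ: [ 0  0  1  3  3]
  [L]: (-2)·1+(-2)·1+(-2)·3 = -10
  [Θ]: (-2)·0+(-2)·0+(-2)·3 = -6
⇒ L^-10 Θ^-6

{"L": -10, "Θ": -6}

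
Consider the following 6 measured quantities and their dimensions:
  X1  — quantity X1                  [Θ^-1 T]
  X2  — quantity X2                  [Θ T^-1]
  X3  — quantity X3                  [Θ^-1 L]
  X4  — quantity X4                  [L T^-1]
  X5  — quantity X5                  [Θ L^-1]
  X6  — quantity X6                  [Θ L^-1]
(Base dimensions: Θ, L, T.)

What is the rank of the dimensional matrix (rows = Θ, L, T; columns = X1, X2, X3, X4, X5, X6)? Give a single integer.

Dimensional matrix (Θ×L×T by X1×X2×X3×X4×X5×X6):
  Θ: [-1  1 -1  0  1  1]
  L: [ 0  0  1  1 -1 -1]
  T: [ 1 -1  0 -1  0  0]
Echelon form has 2 nonzero rows (pivots: X1,X3)

2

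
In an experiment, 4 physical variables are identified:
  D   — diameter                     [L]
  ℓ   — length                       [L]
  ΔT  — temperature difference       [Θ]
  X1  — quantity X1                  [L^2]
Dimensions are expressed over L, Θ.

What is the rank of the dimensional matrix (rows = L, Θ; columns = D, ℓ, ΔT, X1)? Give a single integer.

2

Exponent matrix [L,Θ] × [D,ℓ,ΔT,X1]:
  L: [ 1  1  0  2]
  Θ: [ 0  0  1  0]
Echelon form has 2 nonzero rows (pivots: D,ΔT)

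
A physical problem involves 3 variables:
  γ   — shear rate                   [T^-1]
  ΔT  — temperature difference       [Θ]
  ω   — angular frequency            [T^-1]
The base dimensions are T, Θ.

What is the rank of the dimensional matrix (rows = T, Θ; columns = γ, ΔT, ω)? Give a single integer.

Dimensional matrix (T×Θ by γ×ΔT×ω):
  T: [-1  0 -1]
  Θ: [ 0  1  0]
RREF → pivots at {γ,ΔT} ⇒ r = 2

2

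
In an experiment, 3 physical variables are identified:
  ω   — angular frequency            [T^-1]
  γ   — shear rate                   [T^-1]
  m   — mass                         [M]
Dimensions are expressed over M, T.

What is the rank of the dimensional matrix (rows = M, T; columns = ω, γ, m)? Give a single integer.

Exponent matrix [M,T] × [ω,γ,m]:
  M: [ 0  0  1]
  T: [-1 -1  0]
Row reduction gives pivot columns ω,m; rank = 2

2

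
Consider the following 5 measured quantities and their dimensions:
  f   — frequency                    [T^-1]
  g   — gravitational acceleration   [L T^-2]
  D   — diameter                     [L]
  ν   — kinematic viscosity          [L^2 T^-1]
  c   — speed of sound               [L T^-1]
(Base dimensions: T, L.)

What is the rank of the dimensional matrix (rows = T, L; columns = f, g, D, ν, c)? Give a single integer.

Dimensional matrix (T×L by f×g×D×ν×c):
  T: [-1 -2  0 -1 -1]
  L: [ 0  1  1  2  1]
RREF → pivots at {f,g} ⇒ r = 2

2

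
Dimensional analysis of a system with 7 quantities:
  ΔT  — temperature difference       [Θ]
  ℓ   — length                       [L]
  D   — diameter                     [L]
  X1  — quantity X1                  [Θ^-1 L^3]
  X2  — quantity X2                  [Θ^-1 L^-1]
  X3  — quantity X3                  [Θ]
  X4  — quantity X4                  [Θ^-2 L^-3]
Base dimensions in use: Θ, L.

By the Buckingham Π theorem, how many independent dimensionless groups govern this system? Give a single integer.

5

Write exponents as rows Θ,L / cols ΔT,ℓ,D,X1,X2,X3,X4:
  Θ: [ 1  0  0 -1 -1  1 -2]
  L: [ 0  1  1  3 -1  0 -3]
Echelon form has 2 nonzero rows (pivots: ΔT,ℓ)
Π count = n − r = 7 − 2 = 5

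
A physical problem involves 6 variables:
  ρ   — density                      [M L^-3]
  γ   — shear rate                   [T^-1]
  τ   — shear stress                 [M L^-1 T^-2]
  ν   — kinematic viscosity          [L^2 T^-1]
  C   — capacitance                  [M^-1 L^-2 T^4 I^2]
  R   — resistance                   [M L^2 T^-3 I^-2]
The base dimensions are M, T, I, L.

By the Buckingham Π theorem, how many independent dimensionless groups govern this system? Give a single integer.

Dimensional matrix (M×T×I×L by ρ×γ×τ×ν×C×R):
  M: [ 1  0  1  0 -1  1]
  T: [ 0 -1 -2 -1  4 -3]
  I: [ 0  0  0  0  2 -2]
  L: [-3  0 -1  2 -2  2]
Echelon form has 4 nonzero rows (pivots: ρ,γ,τ,C)
Π count = n − r = 6 − 4 = 2

2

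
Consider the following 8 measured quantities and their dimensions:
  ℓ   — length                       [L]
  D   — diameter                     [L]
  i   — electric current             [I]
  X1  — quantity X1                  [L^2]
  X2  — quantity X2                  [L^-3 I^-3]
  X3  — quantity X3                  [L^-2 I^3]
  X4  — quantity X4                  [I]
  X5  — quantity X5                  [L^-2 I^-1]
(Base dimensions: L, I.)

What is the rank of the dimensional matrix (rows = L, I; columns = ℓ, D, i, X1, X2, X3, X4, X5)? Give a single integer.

2

Dimensional matrix (L×I by ℓ×D×i×X1×X2×X3×X4×X5):
  L: [ 1  1  0  2 -3 -2  0 -2]
  I: [ 0  0  1  0 -3  3  1 -1]
Row reduction gives pivot columns ℓ,i; rank = 2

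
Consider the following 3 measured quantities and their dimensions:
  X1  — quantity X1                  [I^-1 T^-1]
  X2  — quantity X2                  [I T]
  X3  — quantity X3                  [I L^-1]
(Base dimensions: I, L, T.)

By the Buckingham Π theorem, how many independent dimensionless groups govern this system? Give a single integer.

Write exponents as rows I,L,T / cols X1,X2,X3:
  I: [-1  1  1]
  L: [ 0  0 -1]
  T: [-1  1  0]
Row reduction gives pivot columns X1,X3; rank = 2
3 vars − rank 2 = 1 Π group

1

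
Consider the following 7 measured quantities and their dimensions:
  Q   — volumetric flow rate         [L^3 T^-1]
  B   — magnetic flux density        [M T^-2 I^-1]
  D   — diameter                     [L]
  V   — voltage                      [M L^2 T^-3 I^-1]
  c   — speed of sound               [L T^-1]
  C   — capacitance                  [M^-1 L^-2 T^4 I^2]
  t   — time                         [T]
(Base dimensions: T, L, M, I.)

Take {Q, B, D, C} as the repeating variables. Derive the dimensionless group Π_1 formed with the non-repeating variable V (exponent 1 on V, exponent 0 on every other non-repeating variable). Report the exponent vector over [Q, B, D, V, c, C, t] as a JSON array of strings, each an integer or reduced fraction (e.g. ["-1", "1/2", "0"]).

["-1", "-1", "1", "1", "0", "0", "0"]

Exponent matrix [T,L,M,I] × [Q,B,D,V,c,C,t]:
  T: [-1 -2  0 -3 -1  4  1]
  L: [ 3  0  1  2  1 -2  0]
  M: [ 0  1  0  1  0 -1  0]
  I: [ 0 -1  0 -1  0  2  0]
Row reduction gives pivot columns Q,B,D,C; rank = 4
Repeat: Q,B,D,C; free: V,c,t
RREF:
  r0: [   1    0    0    1    1    0   -1]
  r1: [   0    1    0    1    0    0    0]
  r2: [   0    0    1   -1   -2    0    3]
  r3: [   0    0    0    0    0    1    0]
Fix exponent of V at 1, c at 0, t at 0; solve each RREF row for its pivot's exponent:
  r0: exp(Q) + (1)·1 = 0 ⇒ exp(Q) = -1
  r1: exp(B) + (1)·1 = 0 ⇒ exp(B) = -1
  r2: exp(D) + (-1)·1 = 0 ⇒ exp(D) = 1
  r3: exp(C) + (0)·1 = 0 ⇒ exp(C) = 0
Π_1 = Q^-1 · B^-1 · D · V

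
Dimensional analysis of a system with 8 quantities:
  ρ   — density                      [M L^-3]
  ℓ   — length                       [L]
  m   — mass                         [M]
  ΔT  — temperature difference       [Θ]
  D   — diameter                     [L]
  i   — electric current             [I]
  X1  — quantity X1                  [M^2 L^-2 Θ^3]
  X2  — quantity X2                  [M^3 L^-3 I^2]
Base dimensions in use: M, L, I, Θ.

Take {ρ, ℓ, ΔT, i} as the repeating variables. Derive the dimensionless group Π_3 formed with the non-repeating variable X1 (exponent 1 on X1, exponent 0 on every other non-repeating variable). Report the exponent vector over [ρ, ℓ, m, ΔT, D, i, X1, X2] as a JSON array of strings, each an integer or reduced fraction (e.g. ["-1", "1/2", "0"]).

Exponent matrix [M,L,I,Θ] × [ρ,ℓ,m,ΔT,D,i,X1,X2]:
  M: [ 1  0  1  0  0  0  2  3]
  L: [-3  1  0  0  1  0 -2 -3]
  I: [ 0  0  0  0  0  1  0  2]
  Θ: [ 0  0  0  1  0  0  3  0]
Echelon form has 4 nonzero rows (pivots: ρ,ℓ,ΔT,i)
Repeat: ρ,ℓ,ΔT,i; free: m,D,X1,X2
RREF:
  r0: [   1    0    1    0    0    0    2    3]
  r1: [   0    1    3    0    1    0    4    6]
  r2: [   0    0    0    1    0    0    3    0]
  r3: [   0    0    0    0    0    1    0    2]
Fix exponent of X1 at 1, m at 0, D at 0, X2 at 0; solve each RREF row for its pivot's exponent:
  r0: exp(ρ) + (2)·1 = 0 ⇒ exp(ρ) = -2
  r1: exp(ℓ) + (4)·1 = 0 ⇒ exp(ℓ) = -4
  r2: exp(ΔT) + (3)·1 = 0 ⇒ exp(ΔT) = -3
  r3: exp(i) + (0)·1 = 0 ⇒ exp(i) = 0
Π_3 = ρ^-2 · ℓ^-4 · ΔT^-3 · X1

["-2", "-4", "0", "-3", "0", "0", "1", "0"]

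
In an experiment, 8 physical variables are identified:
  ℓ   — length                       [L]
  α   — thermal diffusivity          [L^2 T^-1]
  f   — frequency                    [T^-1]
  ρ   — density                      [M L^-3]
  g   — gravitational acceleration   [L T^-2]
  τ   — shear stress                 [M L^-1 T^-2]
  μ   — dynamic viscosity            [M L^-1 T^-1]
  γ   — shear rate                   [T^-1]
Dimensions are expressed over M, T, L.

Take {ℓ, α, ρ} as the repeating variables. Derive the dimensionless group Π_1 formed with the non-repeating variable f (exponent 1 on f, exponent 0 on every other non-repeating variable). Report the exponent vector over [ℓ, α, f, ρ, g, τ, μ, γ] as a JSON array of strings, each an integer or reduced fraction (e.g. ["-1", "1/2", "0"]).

Exponent matrix [M,T,L] × [ℓ,α,f,ρ,g,τ,μ,γ]:
  M: [ 0  0  0  1  0  1  1  0]
  T: [ 0 -1 -1  0 -2 -2 -1 -1]
  L: [ 1  2  0 -3  1 -1 -1  0]
RREF → pivots at {ℓ,α,ρ} ⇒ r = 3
Repeat: ℓ,α,ρ; free: f,g,τ,μ,γ
RREF:
  r0: [   1    0   -2    0   -3   -2    0   -2]
  r1: [   0    1    1    0    2    2    1    1]
  r2: [   0    0    0    1    0    1    1    0]
Fix exponent of f at 1, g at 0, τ at 0, μ at 0, γ at 0; solve each RREF row for its pivot's exponent:
  r0: exp(ℓ) + (-2)·1 = 0 ⇒ exp(ℓ) = 2
  r1: exp(α) + (1)·1 = 0 ⇒ exp(α) = -1
  r2: exp(ρ) + (0)·1 = 0 ⇒ exp(ρ) = 0
Π_1 = ℓ^2 · α^-1 · f

["2", "-1", "1", "0", "0", "0", "0", "0"]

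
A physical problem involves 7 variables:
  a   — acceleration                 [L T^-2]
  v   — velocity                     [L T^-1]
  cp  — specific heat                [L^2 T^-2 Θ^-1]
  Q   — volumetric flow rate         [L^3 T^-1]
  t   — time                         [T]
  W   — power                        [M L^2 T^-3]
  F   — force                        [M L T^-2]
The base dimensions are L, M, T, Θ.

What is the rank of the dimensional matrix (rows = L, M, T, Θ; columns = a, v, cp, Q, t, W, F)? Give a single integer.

Exponent matrix [L,M,T,Θ] × [a,v,cp,Q,t,W,F]:
  L: [ 1  1  2  3  0  2  1]
  M: [ 0  0  0  0  0  1  1]
  T: [-2 -1 -2 -1  1 -3 -2]
  Θ: [ 0  0 -1  0  0  0  0]
Echelon form has 4 nonzero rows (pivots: a,v,cp,W)

4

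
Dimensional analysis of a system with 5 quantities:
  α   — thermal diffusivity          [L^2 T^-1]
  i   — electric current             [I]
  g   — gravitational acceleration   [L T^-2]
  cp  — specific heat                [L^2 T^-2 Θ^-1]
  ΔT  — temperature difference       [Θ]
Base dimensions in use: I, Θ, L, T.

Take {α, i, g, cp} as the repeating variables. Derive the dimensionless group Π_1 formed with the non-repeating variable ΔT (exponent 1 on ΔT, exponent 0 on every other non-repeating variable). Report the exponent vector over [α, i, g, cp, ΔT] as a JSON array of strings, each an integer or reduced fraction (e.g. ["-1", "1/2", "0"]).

Dimensional matrix (I×Θ×L×T by α×i×g×cp×ΔT):
  I: [ 0  1  0  0  0]
  Θ: [ 0  0  0 -1  1]
  L: [ 2  0  1  2  0]
  T: [-1  0 -2 -2  0]
Row reduction gives pivot columns α,i,g,cp; rank = 4
Pivot set = {α,i,g,cp}, free = {ΔT}
RREF:
  r0: [   1    0    0    0  2/3]
  r1: [   0    1    0    0    0]
  r2: [   0    0    1    0  2/3]
  r3: [   0    0    0    1   -1]
Fix exponent of ΔT at 1; solve each RREF row for its pivot's exponent:
  r0: exp(α) + (2/3)·1 = 0 ⇒ exp(α) = -2/3
  r1: exp(i) + (0)·1 = 0 ⇒ exp(i) = 0
  r2: exp(g) + (2/3)·1 = 0 ⇒ exp(g) = -2/3
  r3: exp(cp) + (-1)·1 = 0 ⇒ exp(cp) = 1
Π_1 = α^(-2/3) · g^(-2/3) · cp · ΔT

["-2/3", "0", "-2/3", "1", "1"]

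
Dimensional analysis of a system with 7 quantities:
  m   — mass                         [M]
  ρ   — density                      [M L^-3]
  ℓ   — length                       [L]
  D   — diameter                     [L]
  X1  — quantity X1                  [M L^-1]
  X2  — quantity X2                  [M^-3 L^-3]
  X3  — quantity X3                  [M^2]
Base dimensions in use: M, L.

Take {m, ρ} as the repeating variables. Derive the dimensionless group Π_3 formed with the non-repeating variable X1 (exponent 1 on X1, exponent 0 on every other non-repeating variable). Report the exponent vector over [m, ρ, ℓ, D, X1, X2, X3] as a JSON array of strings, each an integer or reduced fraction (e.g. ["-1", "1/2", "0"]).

["-2/3", "-1/3", "0", "0", "1", "0", "0"]

Write exponents as rows M,L / cols m,ρ,ℓ,D,X1,X2,X3:
  M: [ 1  1  0  0  1 -3  2]
  L: [ 0 -3  1  1 -1 -3  0]
RREF → pivots at {m,ρ} ⇒ r = 2
Repeat: m,ρ; free: ℓ,D,X1,X2,X3
RREF:
  r0: [   1    0  1/3  1/3  2/3   -4    2]
  r1: [   0    1 -1/3 -1/3  1/3    1    0]
Fix exponent of X1 at 1, ℓ at 0, D at 0, X2 at 0, X3 at 0; solve each RREF row for its pivot's exponent:
  r0: exp(m) + (2/3)·1 = 0 ⇒ exp(m) = -2/3
  r1: exp(ρ) + (1/3)·1 = 0 ⇒ exp(ρ) = -1/3
Π_3 = m^(-2/3) · ρ^(-1/3) · X1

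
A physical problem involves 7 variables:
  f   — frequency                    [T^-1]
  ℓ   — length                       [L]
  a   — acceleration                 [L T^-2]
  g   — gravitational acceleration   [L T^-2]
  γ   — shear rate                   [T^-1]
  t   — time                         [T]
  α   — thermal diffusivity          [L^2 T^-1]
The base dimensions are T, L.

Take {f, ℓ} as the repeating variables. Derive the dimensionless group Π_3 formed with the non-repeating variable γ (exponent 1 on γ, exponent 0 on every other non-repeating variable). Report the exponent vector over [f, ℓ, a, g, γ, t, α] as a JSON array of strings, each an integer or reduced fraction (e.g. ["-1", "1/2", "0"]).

["-1", "0", "0", "0", "1", "0", "0"]

Dimensional matrix (T×L by f×ℓ×a×g×γ×t×α):
  T: [-1  0 -2 -2 -1  1 -1]
  L: [ 0  1  1  1  0  0  2]
Echelon form has 2 nonzero rows (pivots: f,ℓ)
Repeat: f,ℓ; free: a,g,γ,t,α
RREF:
  r0: [   1    0    2    2    1   -1    1]
  r1: [   0    1    1    1    0    0    2]
Fix exponent of γ at 1, a at 0, g at 0, t at 0, α at 0; solve each RREF row for its pivot's exponent:
  r0: exp(f) + (1)·1 = 0 ⇒ exp(f) = -1
  r1: exp(ℓ) + (0)·1 = 0 ⇒ exp(ℓ) = 0
Π_3 = f^-1 · γ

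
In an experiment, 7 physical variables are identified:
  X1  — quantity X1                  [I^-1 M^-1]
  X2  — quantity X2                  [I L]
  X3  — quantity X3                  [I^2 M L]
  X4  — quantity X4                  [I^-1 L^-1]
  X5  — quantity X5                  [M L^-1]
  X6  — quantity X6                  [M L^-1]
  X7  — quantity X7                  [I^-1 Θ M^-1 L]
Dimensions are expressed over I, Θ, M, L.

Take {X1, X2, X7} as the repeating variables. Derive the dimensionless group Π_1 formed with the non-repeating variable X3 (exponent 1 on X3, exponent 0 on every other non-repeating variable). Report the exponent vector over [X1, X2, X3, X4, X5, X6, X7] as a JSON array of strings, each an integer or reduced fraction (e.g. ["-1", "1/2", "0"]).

["1", "-1", "1", "0", "0", "0", "0"]

Dimensional matrix (I×Θ×M×L by X1×X2×X3×X4×X5×X6×X7):
  I: [-1  1  2 -1  0  0 -1]
  Θ: [ 0  0  0  0  0  0  1]
  M: [-1  0  1  0  1  1 -1]
  L: [ 0  1  1 -1 -1 -1  1]
RREF → pivots at {X1,X2,X7} ⇒ r = 3
Pivot set = {X1,X2,X7}, free = {X3,X4,X5,X6}
RREF:
  r0: [   1    0   -1    0   -1   -1    0]
  r1: [   0    1    1   -1   -1   -1    0]
  r2: [   0    0    0    0    0    0    1]
  r3: [   0    0    0    0    0    0    0]
Fix exponent of X3 at 1, X4 at 0, X5 at 0, X6 at 0; solve each RREF row for its pivot's exponent:
  r0: exp(X1) + (-1)·1 = 0 ⇒ exp(X1) = 1
  r1: exp(X2) + (1)·1 = 0 ⇒ exp(X2) = -1
  r2: exp(X7) + (0)·1 = 0 ⇒ exp(X7) = 0
Π_1 = X1 · X2^-1 · X3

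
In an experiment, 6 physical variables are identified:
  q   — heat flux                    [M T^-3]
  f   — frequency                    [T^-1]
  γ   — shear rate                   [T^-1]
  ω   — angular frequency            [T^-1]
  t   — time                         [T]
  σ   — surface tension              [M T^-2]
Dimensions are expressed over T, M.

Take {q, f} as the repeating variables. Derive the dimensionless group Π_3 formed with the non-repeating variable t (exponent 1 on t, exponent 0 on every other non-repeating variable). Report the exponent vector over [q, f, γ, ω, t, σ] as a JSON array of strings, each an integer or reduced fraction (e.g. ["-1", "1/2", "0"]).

["0", "1", "0", "0", "1", "0"]

Dimensional matrix (T×M by q×f×γ×ω×t×σ):
  T: [-3 -1 -1 -1  1 -2]
  M: [ 1  0  0  0  0  1]
Echelon form has 2 nonzero rows (pivots: q,f)
Pivot set = {q,f}, free = {γ,ω,t,σ}
RREF:
  r0: [   1    0    0    0    0    1]
  r1: [   0    1    1    1   -1   -1]
Fix exponent of t at 1, γ at 0, ω at 0, σ at 0; solve each RREF row for its pivot's exponent:
  r0: exp(q) + (0)·1 = 0 ⇒ exp(q) = 0
  r1: exp(f) + (-1)·1 = 0 ⇒ exp(f) = 1
Π_3 = f · t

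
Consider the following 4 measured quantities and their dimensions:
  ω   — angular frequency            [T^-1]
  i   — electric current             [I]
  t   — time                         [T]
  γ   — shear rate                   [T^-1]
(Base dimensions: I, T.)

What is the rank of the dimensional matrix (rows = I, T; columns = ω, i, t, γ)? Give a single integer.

2

Write exponents as rows I,T / cols ω,i,t,γ:
  I: [ 0  1  0  0]
  T: [-1  0  1 -1]
Echelon form has 2 nonzero rows (pivots: ω,i)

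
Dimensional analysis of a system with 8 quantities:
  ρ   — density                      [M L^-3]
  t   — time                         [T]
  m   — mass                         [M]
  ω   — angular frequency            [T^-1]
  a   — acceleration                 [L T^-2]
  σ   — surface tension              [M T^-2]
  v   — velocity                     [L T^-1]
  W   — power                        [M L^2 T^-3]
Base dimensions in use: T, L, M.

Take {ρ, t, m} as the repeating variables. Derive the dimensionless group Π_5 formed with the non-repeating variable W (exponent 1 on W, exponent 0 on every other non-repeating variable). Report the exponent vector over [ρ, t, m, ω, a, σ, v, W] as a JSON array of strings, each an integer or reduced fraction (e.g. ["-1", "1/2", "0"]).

Write exponents as rows T,L,M / cols ρ,t,m,ω,a,σ,v,W:
  T: [ 0  1  0 -1 -2 -2 -1 -3]
  L: [-3  0  0  0  1  0  1  2]
  M: [ 1  0  1  0  0  1  0  1]
RREF → pivots at {ρ,t,m} ⇒ r = 3
Repeat: ρ,t,m; free: ω,a,σ,v,W
RREF:
  r0: [   1    0    0    0 -1/3    0 -1/3 -2/3]
  r1: [   0    1    0   -1   -2   -2   -1   -3]
  r2: [   0    0    1    0  1/3    1  1/3  5/3]
Fix exponent of W at 1, ω at 0, a at 0, σ at 0, v at 0; solve each RREF row for its pivot's exponent:
  r0: exp(ρ) + (-2/3)·1 = 0 ⇒ exp(ρ) = 2/3
  r1: exp(t) + (-3)·1 = 0 ⇒ exp(t) = 3
  r2: exp(m) + (5/3)·1 = 0 ⇒ exp(m) = -5/3
Π_5 = ρ^(2/3) · t^3 · m^(-5/3) · W

["2/3", "3", "-5/3", "0", "0", "0", "0", "1"]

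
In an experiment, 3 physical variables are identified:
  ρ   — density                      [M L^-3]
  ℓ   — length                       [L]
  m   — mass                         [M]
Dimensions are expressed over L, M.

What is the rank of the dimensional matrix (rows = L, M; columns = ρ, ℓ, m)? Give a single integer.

2

Write exponents as rows L,M / cols ρ,ℓ,m:
  L: [-3  1  0]
  M: [ 1  0  1]
Echelon form has 2 nonzero rows (pivots: ρ,ℓ)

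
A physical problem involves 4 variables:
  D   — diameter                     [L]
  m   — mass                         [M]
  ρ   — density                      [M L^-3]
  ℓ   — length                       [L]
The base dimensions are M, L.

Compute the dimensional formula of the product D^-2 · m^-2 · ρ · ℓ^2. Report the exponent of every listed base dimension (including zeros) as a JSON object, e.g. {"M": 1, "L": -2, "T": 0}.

{"M": -1, "L": -3}

Exponent matrix [M,L] × [D,m,ρ,ℓ]:
  M: [ 0  1  1  0]
  L: [ 1  0 -3  1]
  [M]: (-2)·0+(-2)·1+(1)·1+(2)·0 = -1
  [L]: (-2)·1+(-2)·0+(1)·-3+(2)·1 = -3
⇒ M^-1 L^-3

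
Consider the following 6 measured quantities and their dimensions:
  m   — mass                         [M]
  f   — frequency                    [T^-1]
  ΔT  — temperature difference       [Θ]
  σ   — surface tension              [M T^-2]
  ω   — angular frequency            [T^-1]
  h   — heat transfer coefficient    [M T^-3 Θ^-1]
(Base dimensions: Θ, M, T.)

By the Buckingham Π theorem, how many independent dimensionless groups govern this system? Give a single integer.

3

Dimensional matrix (Θ×M×T by m×f×ΔT×σ×ω×h):
  Θ: [ 0  0  1  0  0 -1]
  M: [ 1  0  0  1  0  1]
  T: [ 0 -1  0 -2 -1 -3]
RREF → pivots at {m,f,ΔT} ⇒ r = 3
n=6, r=3 ⇒ 3 dimensionless groups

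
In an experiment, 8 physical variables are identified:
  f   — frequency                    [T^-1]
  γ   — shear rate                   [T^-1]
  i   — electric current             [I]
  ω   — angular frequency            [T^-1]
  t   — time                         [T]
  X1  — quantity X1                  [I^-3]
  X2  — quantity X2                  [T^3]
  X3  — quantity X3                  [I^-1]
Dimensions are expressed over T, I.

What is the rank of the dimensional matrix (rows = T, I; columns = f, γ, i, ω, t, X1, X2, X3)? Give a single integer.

Write exponents as rows T,I / cols f,γ,i,ω,t,X1,X2,X3:
  T: [-1 -1  0 -1  1  0  3  0]
  I: [ 0  0  1  0  0 -3  0 -1]
Echelon form has 2 nonzero rows (pivots: f,i)

2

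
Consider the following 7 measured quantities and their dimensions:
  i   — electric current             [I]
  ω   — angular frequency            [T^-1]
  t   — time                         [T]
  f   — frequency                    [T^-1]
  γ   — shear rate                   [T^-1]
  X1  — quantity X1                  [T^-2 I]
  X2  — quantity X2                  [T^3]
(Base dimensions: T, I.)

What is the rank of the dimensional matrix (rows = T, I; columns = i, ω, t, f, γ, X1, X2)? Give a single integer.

2

Write exponents as rows T,I / cols i,ω,t,f,γ,X1,X2:
  T: [ 0 -1  1 -1 -1 -2  3]
  I: [ 1  0  0  0  0  1  0]
Echelon form has 2 nonzero rows (pivots: i,ω)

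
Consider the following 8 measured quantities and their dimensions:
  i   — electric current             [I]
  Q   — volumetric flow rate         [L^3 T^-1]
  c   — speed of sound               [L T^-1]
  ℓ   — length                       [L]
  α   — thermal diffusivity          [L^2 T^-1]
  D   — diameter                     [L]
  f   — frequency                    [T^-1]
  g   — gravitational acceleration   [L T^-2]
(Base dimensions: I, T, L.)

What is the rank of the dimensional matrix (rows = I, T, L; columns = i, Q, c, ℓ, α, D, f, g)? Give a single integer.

Dimensional matrix (I×T×L by i×Q×c×ℓ×α×D×f×g):
  I: [ 1  0  0  0  0  0  0  0]
  T: [ 0 -1 -1  0 -1  0 -1 -2]
  L: [ 0  3  1  1  2  1  0  1]
Echelon form has 3 nonzero rows (pivots: i,Q,c)

3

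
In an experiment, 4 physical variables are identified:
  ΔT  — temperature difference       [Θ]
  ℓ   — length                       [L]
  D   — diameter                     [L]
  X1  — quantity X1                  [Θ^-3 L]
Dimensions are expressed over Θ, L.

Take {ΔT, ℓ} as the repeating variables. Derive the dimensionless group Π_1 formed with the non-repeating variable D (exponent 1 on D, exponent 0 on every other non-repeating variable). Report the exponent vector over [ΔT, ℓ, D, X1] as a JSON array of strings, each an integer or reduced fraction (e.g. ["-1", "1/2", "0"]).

Dimensional matrix (Θ×L by ΔT×ℓ×D×X1):
  Θ: [ 1  0  0 -3]
  L: [ 0  1  1  1]
RREF → pivots at {ΔT,ℓ} ⇒ r = 2
Repeat: ΔT,ℓ; free: D,X1
RREF:
  r0: [   1    0    0   -3]
  r1: [   0    1    1    1]
Fix exponent of D at 1, X1 at 0; solve each RREF row for its pivot's exponent:
  r0: exp(ΔT) + (0)·1 = 0 ⇒ exp(ΔT) = 0
  r1: exp(ℓ) + (1)·1 = 0 ⇒ exp(ℓ) = -1
Π_1 = ℓ^-1 · D

["0", "-1", "1", "0"]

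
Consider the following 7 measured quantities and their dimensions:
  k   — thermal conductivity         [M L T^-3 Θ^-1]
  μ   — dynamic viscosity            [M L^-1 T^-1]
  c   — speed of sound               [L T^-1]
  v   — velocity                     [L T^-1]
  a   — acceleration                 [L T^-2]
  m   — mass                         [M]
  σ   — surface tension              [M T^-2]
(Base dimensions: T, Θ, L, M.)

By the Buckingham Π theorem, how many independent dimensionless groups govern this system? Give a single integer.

3

Dimensional matrix (T×Θ×L×M by k×μ×c×v×a×m×σ):
  T: [-3 -1 -1 -1 -2  0 -2]
  Θ: [-1  0  0  0  0  0  0]
  L: [ 1 -1  1  1  1  0  0]
  M: [ 1  1  0  0  0  1  1]
Row reduction gives pivot columns k,μ,c,a; rank = 4
Π count = n − r = 7 − 4 = 3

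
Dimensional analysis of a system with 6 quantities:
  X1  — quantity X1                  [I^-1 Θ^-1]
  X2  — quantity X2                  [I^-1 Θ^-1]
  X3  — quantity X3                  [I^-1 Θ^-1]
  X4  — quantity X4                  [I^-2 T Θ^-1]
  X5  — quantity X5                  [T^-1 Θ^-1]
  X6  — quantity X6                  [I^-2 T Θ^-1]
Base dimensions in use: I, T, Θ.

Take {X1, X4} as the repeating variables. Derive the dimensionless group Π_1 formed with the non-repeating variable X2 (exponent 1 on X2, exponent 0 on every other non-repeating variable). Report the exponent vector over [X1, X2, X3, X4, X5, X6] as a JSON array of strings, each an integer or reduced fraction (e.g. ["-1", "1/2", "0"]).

["-1", "1", "0", "0", "0", "0"]

Write exponents as rows I,T,Θ / cols X1,X2,X3,X4,X5,X6:
  I: [-1 -1 -1 -2  0 -2]
  T: [ 0  0  0  1 -1  1]
  Θ: [-1 -1 -1 -1 -1 -1]
Row reduction gives pivot columns X1,X4; rank = 2
Pivot set = {X1,X4}, free = {X2,X3,X5,X6}
RREF:
  r0: [   1    1    1    0    2    0]
  r1: [   0    0    0    1   -1    1]
  r2: [   0    0    0    0    0    0]
Fix exponent of X2 at 1, X3 at 0, X5 at 0, X6 at 0; solve each RREF row for its pivot's exponent:
  r0: exp(X1) + (1)·1 = 0 ⇒ exp(X1) = -1
  r1: exp(X4) + (0)·1 = 0 ⇒ exp(X4) = 0
Π_1 = X1^-1 · X2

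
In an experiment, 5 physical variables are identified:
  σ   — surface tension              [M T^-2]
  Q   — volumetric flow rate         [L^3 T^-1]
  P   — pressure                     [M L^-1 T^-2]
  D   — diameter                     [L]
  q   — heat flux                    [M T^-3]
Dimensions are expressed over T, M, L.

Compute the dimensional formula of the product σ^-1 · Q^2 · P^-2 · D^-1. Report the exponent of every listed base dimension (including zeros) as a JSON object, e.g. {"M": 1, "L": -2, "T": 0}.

{"T": 4, "M": -3, "L": 7}

Exponent matrix [T,M,L] × [σ,Q,P,D,q]:
  T: [-2 -1 -2  0 -3]
  M: [ 1  0  1  0  1]
  L: [ 0  3 -1  1  0]
  [T]: (-1)·-2+(2)·-1+(-2)·-2+(-1)·0 = 4
  [M]: (-1)·1+(2)·0+(-2)·1+(-1)·0 = -3
  [L]: (-1)·0+(2)·3+(-2)·-1+(-1)·1 = 7
⇒ T^4 M^-3 L^7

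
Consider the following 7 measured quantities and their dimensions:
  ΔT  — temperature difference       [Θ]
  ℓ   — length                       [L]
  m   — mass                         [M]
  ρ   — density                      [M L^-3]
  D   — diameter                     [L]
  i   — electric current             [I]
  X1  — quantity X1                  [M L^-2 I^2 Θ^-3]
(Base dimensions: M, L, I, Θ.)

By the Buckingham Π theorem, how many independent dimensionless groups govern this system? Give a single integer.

Write exponents as rows M,L,I,Θ / cols ΔT,ℓ,m,ρ,D,i,X1:
  M: [ 0  0  1  1  0  0  1]
  L: [ 0  1  0 -3  1  0 -2]
  I: [ 0  0  0  0  0  1  2]
  Θ: [ 1  0  0  0  0  0 -3]
Echelon form has 4 nonzero rows (pivots: ΔT,ℓ,m,i)
n=7, r=4 ⇒ 3 dimensionless groups

3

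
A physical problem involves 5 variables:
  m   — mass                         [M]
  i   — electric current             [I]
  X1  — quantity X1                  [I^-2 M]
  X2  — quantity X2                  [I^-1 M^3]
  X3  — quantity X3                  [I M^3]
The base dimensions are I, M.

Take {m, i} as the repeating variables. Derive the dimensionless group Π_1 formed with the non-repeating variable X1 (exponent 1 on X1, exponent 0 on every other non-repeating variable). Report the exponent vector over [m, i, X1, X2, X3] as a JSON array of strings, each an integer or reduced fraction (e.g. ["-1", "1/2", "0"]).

["-1", "2", "1", "0", "0"]

Write exponents as rows I,M / cols m,i,X1,X2,X3:
  I: [ 0  1 -2 -1  1]
  M: [ 1  0  1  3  3]
RREF → pivots at {m,i} ⇒ r = 2
Repeat: m,i; free: X1,X2,X3
RREF:
  r0: [   1    0    1    3    3]
  r1: [   0    1   -2   -1    1]
Fix exponent of X1 at 1, X2 at 0, X3 at 0; solve each RREF row for its pivot's exponent:
  r0: exp(m) + (1)·1 = 0 ⇒ exp(m) = -1
  r1: exp(i) + (-2)·1 = 0 ⇒ exp(i) = 2
Π_1 = m^-1 · i^2 · X1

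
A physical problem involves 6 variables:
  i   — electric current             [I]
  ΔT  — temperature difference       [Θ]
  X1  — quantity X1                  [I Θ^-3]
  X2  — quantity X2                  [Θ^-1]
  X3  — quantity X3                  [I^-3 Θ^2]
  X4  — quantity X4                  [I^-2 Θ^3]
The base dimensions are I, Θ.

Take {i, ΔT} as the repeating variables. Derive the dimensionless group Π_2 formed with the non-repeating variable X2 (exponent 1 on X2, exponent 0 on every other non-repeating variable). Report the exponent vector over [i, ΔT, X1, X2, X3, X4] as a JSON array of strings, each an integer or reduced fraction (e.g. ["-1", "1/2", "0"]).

Dimensional matrix (I×Θ by i×ΔT×X1×X2×X3×X4):
  I: [ 1  0  1  0 -3 -2]
  Θ: [ 0  1 -3 -1  2  3]
Echelon form has 2 nonzero rows (pivots: i,ΔT)
Repeat: i,ΔT; free: X1,X2,X3,X4
RREF:
  r0: [   1    0    1    0   -3   -2]
  r1: [   0    1   -3   -1    2    3]
Fix exponent of X2 at 1, X1 at 0, X3 at 0, X4 at 0; solve each RREF row for its pivot's exponent:
  r0: exp(i) + (0)·1 = 0 ⇒ exp(i) = 0
  r1: exp(ΔT) + (-1)·1 = 0 ⇒ exp(ΔT) = 1
Π_2 = ΔT · X2

["0", "1", "0", "1", "0", "0"]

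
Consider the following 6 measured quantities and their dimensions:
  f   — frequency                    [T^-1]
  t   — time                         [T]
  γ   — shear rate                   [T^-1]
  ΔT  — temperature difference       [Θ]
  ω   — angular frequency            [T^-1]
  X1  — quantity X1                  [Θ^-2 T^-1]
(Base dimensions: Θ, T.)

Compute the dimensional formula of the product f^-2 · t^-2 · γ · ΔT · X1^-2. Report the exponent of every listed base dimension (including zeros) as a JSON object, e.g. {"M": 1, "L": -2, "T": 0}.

Write exponents as rows Θ,T / cols f,t,γ,ΔT,ω,X1:
  Θ: [ 0  0  0  1  0 -2]
  T: [-1  1 -1  0 -1 -1]
  [Θ]: (-2)·0+(-2)·0+(1)·0+(1)·1+(-2)·-2 = 5
  [T]: (-2)·-1+(-2)·1+(1)·-1+(1)·0+(-2)·-1 = 1
⇒ Θ^5 T

{"Θ": 5, "T": 1}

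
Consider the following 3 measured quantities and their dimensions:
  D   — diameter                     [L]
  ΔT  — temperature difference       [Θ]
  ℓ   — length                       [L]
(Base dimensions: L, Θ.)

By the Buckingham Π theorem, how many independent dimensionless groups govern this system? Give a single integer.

Exponent matrix [L,Θ] × [D,ΔT,ℓ]:
  L: [ 1  0  1]
  Θ: [ 0  1  0]
Echelon form has 2 nonzero rows (pivots: D,ΔT)
n=3, r=2 ⇒ 1 dimensionless group

1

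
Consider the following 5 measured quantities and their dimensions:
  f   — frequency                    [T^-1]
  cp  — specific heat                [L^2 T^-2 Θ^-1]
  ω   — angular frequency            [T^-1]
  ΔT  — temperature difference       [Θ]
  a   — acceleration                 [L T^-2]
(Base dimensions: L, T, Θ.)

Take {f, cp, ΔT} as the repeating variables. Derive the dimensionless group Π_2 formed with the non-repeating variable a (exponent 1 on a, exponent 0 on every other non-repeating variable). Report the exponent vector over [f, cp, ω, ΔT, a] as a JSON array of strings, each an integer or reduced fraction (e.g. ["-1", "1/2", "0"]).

Exponent matrix [L,T,Θ] × [f,cp,ω,ΔT,a]:
  L: [ 0  2  0  0  1]
  T: [-1 -2 -1  0 -2]
  Θ: [ 0 -1  0  1  0]
Echelon form has 3 nonzero rows (pivots: f,cp,ΔT)
Pivot set = {f,cp,ΔT}, free = {ω,a}
RREF:
  r0: [   1    0    1    0    1]
  r1: [   0    1    0    0  1/2]
  r2: [   0    0    0    1  1/2]
Fix exponent of a at 1, ω at 0; solve each RREF row for its pivot's exponent:
  r0: exp(f) + (1)·1 = 0 ⇒ exp(f) = -1
  r1: exp(cp) + (1/2)·1 = 0 ⇒ exp(cp) = -1/2
  r2: exp(ΔT) + (1/2)·1 = 0 ⇒ exp(ΔT) = -1/2
Π_2 = f^-1 · cp^(-1/2) · ΔT^(-1/2) · a

["-1", "-1/2", "0", "-1/2", "1"]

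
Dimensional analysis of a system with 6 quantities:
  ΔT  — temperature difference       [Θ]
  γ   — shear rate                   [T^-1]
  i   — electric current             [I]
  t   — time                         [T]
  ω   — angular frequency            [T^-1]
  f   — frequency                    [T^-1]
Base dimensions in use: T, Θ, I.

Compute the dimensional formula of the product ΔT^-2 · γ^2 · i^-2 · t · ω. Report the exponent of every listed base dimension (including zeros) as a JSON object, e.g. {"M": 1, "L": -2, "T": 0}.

Write exponents as rows T,Θ,I / cols ΔT,γ,i,t,ω,f:
  T: [ 0 -1  0  1 -1 -1]
  Θ: [ 1  0  0  0  0  0]
  I: [ 0  0  1  0  0  0]
  [T]: (-2)·0+(2)·-1+(-2)·0+(1)·1+(1)·-1 = -2
  [Θ]: (-2)·1+(2)·0+(-2)·0+(1)·0+(1)·0 = -2
  [I]: (-2)·0+(2)·0+(-2)·1+(1)·0+(1)·0 = -2
⇒ T^-2 Θ^-2 I^-2

{"T": -2, "Θ": -2, "I": -2}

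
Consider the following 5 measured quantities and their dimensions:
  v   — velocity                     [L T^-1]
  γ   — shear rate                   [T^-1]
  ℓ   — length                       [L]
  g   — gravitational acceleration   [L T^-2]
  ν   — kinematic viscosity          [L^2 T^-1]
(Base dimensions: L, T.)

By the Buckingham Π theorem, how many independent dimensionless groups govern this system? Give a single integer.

3

Exponent matrix [L,T] × [v,γ,ℓ,g,ν]:
  L: [ 1  0  1  1  2]
  T: [-1 -1  0 -2 -1]
Echelon form has 2 nonzero rows (pivots: v,γ)
n=5, r=2 ⇒ 3 dimensionless groups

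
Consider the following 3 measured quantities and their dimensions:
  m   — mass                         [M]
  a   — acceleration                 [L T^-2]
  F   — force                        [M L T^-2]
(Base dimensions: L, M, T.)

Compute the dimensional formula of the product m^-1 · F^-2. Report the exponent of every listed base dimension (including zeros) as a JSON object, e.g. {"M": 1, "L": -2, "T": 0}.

{"L": -2, "M": -3, "T": 4}

Write exponents as rows L,M,T / cols m,a,F:
  L: [ 0  1  1]
  M: [ 1  0  1]
  T: [ 0 -2 -2]
  [L]: (-1)·0+(-2)·1 = -2
  [M]: (-1)·1+(-2)·1 = -3
  [T]: (-1)·0+(-2)·-2 = 4
⇒ L^-2 M^-3 T^4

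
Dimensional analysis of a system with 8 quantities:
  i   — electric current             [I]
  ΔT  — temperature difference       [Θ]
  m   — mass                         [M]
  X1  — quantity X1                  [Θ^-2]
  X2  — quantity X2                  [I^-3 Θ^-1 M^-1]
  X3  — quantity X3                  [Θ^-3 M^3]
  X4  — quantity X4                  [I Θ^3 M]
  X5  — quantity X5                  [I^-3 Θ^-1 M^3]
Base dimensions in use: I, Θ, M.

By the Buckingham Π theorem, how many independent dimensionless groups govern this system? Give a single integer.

Exponent matrix [I,Θ,M] × [i,ΔT,m,X1,X2,X3,X4,X5]:
  I: [ 1  0  0  0 -3  0  1 -3]
  Θ: [ 0  1  0 -2 -1 -3  3 -1]
  M: [ 0  0  1  0 -1  3  1  3]
RREF → pivots at {i,ΔT,m} ⇒ r = 3
n=8, r=3 ⇒ 5 dimensionless groups

5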